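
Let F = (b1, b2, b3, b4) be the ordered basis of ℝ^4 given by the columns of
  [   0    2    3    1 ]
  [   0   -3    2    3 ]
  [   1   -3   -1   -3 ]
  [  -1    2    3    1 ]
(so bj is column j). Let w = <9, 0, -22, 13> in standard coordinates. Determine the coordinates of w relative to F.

<-4, 3, 0, 3>

[w]_F is the unique c with M c = w, where M has columns b1, ..., b4.
Row-reducing the augmented matrix [M | w] gives c = (-4, 3, 0, 3).
Check: -4b1 + 3b2 + 0·b3 + 3b4 = <9, 0, -22, 13>.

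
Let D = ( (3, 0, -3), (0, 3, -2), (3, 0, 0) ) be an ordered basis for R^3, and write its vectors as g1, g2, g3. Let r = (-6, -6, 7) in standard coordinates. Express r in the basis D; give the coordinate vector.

We seek scalars with c_1 g1 + ... + c_3 g3 = r; equivalently solve M c = r where the columns of M are g1, ..., g3.
Gaussian elimination on [M | r] yields c = (-1, -2, -1).
Check: -g1 - 2g2 - g3 = (-6, -6, 7).

(-1, -2, -1)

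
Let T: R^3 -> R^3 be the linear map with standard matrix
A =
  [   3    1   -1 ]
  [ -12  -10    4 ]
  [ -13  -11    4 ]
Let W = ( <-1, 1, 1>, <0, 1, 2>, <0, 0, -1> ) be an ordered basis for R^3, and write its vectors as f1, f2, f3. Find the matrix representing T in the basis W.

With P the matrix whose columns are f1, ..., f3, [T]_W = P^(-1) A P.
Column by column: T(f1) = A f1 = <-3, 6, 6>; its W-coordinates <3, 3, 3> give column 1.
Continuing for each basis vector yields [T]_W = [[3, 1, -1], [3, -3, -3], [3, -2, -3]].

[[3, 1, -1], [3, -3, -3], [3, -2, -3]]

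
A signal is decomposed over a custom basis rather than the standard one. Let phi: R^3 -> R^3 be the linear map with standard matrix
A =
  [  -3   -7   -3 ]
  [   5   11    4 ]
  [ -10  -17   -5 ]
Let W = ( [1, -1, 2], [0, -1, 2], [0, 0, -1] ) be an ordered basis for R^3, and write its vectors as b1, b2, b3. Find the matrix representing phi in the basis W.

[[-2, 1, 3], [0, 2, 1], [-1, -1, 3]]

The j-th column of [phi]_W is [phi(bj)]_W.
phi(b1) = A b1 = [-2, 2, -3] = -2b1 + 0·b2 - b3, so column 1 is [-2, 0, -1].
Repeating for b2, b3 and assembling the columns gives [[-2, 1, 3], [0, 2, 1], [-1, -1, 3]].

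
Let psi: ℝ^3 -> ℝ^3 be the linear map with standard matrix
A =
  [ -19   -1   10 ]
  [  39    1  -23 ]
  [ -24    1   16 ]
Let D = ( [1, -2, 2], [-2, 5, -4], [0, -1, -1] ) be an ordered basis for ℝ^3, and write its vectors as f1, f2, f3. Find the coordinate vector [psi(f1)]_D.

Compute psi(f1) = A f1 = [3, -9, 6] in standard coordinates.
Then write this in D-coordinates: solve for y in y_1 f1 + ... + y_3 f3 = [3, -9, 6].
This gives y = [-3, -3, 0], which is column 1 of [psi]_D.

[-3, -3, 0]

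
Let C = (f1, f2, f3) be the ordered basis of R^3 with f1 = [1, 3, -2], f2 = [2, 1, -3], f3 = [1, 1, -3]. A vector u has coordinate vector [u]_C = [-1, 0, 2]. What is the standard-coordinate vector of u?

[1, -1, -4]

The coordinates say u = -f1 + 0·f2 + 2f3; adding the scaled basis vectors gives [1, -1, -4].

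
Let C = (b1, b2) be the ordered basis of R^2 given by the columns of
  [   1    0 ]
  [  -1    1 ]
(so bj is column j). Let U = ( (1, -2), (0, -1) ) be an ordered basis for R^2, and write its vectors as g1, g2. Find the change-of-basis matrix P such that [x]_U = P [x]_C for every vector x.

Let M have columns bj and N have columns gj. Then for every x, N [x]_U = x = M [x]_C, so P = N^(-1) M.
Since det N = -1, N^(-1) has integer entries; multiplying gives P = [[1, 0], [-1, -1]].

[[1, 0], [-1, -1]]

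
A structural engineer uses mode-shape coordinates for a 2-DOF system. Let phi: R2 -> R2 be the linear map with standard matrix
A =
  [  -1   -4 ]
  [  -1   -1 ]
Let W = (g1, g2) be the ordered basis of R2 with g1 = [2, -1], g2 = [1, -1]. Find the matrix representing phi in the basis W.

With P the matrix whose columns are g1, g2, [phi]_W = P^(-1) A P.
Column by column: phi(g1) = A g1 = [2, -1]; its W-coordinates [1, 0] give column 1.
Continuing for each basis vector yields [phi]_W = [[1, 3], [0, -3]].

[[1, 3], [0, -3]]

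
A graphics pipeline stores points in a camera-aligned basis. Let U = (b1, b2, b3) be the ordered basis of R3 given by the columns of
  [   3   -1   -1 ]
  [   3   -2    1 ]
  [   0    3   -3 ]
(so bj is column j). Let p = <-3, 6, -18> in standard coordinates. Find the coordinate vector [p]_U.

<-1, -3, 3>

Write p = c_1 b1 + ... + c_3 b3 and solve for the c_i.
Gaussian elimination on [M | p] yields c = (-1, -3, 3).
Check: -b1 - 3b2 + 3b3 = <-3, 6, -18>.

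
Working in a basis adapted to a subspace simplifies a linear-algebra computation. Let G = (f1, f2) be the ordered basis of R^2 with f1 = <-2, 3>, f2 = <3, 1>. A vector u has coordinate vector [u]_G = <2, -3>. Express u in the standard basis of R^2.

<-13, 3>

By definition u = 2f1 - 3f2.
Summing componentwise gives <-13, 3>.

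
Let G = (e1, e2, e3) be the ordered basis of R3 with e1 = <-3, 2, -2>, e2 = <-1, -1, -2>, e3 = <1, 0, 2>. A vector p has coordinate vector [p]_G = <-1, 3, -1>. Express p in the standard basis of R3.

<-1, -5, -6>

By definition p = -e1 + 3e2 - e3.
Summing componentwise gives <-1, -5, -6>.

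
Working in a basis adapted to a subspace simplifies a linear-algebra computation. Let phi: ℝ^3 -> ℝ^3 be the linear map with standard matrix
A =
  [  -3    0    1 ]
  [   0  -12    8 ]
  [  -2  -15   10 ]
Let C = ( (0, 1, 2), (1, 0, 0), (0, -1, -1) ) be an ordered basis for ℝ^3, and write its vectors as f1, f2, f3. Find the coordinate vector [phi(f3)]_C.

Column 3 of [phi]_C is the C-coordinate vector of phi(f3).
In standard coordinates phi(f3) = A f3 = (-1, 4, 5).
Converting to C: (-1, 4, 5) = f1 - f2 - 3f3, so the coordinate vector is (1, -1, -3).

(1, -1, -3)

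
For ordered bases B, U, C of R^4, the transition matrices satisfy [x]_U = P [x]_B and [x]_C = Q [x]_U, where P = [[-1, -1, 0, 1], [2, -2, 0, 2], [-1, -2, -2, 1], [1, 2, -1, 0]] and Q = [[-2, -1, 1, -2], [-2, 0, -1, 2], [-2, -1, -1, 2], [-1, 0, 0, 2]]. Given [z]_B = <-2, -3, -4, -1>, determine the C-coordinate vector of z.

Composing the changes, [z]_C = Q P [z]_B.
Q P = [[-3, -2, 0, -3], [5, 8, 0, -3], [3, 10, 0, -5], [3, 5, -2, -1]]; applying this to <-2, -3, -4, -1> gives <15, -31, -31, -12>.

<15, -31, -31, -12>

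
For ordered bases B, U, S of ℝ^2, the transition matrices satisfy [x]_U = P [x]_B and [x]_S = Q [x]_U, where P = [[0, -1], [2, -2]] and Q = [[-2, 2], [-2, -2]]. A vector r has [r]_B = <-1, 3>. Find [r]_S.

<-10, 22>

Apply P to get U-coordinates <-3, -8>, then Q to get S-coordinates.
The result is [r]_S = <-10, 22>.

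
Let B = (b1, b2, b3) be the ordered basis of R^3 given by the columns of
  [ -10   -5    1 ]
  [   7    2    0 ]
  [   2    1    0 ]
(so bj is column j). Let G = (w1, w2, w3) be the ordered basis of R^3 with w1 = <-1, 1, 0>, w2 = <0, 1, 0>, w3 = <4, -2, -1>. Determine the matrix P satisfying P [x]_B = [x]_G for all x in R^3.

Take x = bj: its B-coordinates are the j-th standard unit vector, so P e_j — column j of P — equals [bj]_G.
b1 = 2w1 + w2 - 2w3, giving column 1 = <2, 1, -2>; repeating for each j gives P = [[2, 1, -1], [1, -1, 1], [-2, -1, 0]].

[[2, 1, -1], [1, -1, 1], [-2, -1, 0]]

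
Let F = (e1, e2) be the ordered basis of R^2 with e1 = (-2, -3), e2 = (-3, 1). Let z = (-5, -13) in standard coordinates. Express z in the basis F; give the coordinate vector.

(4, -1)

We seek scalars with c_1 e1 + c_2 e2 = z; equivalently solve M c = z where the columns of M are e1, e2.
System: -2c_1 - 3c_2 = -5, -3c_1 + c_2 = -13; solving gives c_1 = 4, c_2 = -1.
Check: 4e1 - e2 = (-5, -13).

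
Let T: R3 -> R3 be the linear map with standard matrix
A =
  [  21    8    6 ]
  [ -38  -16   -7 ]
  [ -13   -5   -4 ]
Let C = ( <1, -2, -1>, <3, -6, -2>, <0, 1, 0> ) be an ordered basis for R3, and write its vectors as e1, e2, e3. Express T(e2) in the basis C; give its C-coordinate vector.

<-3, 2, 2>

Compute T(e2) = A e2 = <3, -4, -1> in standard coordinates.
Then write this in C-coordinates: solve for y in y_1 e1 + ... + y_3 e3 = <3, -4, -1>.
This gives y = <-3, 2, 2>, which is column 2 of [T]_C.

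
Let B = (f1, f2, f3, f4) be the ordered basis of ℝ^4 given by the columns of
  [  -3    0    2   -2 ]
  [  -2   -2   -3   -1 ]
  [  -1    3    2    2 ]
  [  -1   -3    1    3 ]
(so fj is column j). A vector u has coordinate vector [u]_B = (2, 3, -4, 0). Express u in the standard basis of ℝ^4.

(-14, 2, -1, -15)

u = M [u]_B, where M has columns f1, ..., f4.
Carrying out the matrix-vector product, u = (-14, 2, -1, -15).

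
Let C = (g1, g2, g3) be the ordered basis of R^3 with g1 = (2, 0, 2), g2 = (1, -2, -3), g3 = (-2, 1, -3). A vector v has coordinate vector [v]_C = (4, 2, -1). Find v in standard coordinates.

(12, -5, 5)

v = M [v]_C, where M has columns g1, ..., g3.
Carrying out the matrix-vector product, v = (12, -5, 5).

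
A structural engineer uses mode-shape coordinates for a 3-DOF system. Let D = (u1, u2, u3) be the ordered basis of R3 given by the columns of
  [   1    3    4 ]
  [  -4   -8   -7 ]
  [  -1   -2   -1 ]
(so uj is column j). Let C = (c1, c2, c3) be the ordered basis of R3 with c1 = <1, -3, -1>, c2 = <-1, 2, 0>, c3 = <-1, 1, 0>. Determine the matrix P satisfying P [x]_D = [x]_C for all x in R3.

Column j of P is [uj]_C, since P maps D-coordinates to C-coordinates.
Expressing u1 in C: u1 = c1 - c2 + c3, so column 1 of P is <1, -1, 1>.
Doing the same for each uj gives P = [[1, 2, 1], [-1, -1, -1], [1, 0, -2]].

[[1, 2, 1], [-1, -1, -1], [1, 0, -2]]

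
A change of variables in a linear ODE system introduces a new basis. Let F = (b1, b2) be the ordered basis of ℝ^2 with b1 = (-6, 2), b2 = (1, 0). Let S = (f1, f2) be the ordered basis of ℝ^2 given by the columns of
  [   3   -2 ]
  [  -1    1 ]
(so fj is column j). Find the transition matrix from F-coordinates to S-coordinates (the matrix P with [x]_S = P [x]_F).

Column j of P is [bj]_S, since P maps F-coordinates to S-coordinates.
Expressing b1 in S: b1 = -2f1 + 0·f2, so column 1 of P is (-2, 0).
Doing the same for each bj gives P = [[-2, 1], [0, 1]].

[[-2, 1], [0, 1]]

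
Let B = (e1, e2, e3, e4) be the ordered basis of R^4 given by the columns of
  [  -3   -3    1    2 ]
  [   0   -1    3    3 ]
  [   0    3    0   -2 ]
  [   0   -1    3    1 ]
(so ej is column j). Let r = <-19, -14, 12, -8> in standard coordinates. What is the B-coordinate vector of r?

<2, 2, -1, -3>

Write r = c_1 e1 + ... + c_4 e4 and solve for the c_i.
Gaussian elimination on [M | r] yields c = (2, 2, -1, -3).
Check: 2e1 + 2e2 - e3 - 3e4 = <-19, -14, 12, -8>.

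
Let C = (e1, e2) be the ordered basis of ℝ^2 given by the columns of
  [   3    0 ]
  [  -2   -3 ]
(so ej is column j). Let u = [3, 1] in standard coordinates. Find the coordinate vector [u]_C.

[u]_C is the unique c with M c = u, where M has columns e1, e2.
System: 3c_1 + 0c_2 = 3, -2c_1 - 3c_2 = 1; solving gives c_1 = 1, c_2 = -1.
Check: e1 - e2 = [3, 1].

[1, -1]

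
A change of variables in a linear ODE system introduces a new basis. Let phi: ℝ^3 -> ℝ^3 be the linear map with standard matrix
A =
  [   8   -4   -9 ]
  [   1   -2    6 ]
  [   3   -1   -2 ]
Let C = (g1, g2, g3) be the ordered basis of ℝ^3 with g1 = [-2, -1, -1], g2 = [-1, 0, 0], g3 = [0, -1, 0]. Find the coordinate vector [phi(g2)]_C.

[3, 2, -2]

Column 2 of [phi]_C is the C-coordinate vector of phi(g2).
In standard coordinates phi(g2) = A g2 = [-8, -1, -3].
Converting to C: [-8, -1, -3] = 3g1 + 2g2 - 2g3, so the coordinate vector is [3, 2, -2].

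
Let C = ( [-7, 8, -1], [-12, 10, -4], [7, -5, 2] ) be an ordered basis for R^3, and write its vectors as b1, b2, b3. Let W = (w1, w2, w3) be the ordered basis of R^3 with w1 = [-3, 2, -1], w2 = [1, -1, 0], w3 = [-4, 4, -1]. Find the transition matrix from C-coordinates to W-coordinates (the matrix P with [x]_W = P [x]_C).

Take x = bj: its C-coordinates are the j-th standard unit vector, so P e_j — column j of P — equals [bj]_W.
b1 = -w1 - 2w2 + 2w3, giving column 1 = [-1, -2, 2]; repeating for each j gives P = [[-1, 2, -2], [-2, 2, 1], [2, 2, 0]].

[[-1, 2, -2], [-2, 2, 1], [2, 2, 0]]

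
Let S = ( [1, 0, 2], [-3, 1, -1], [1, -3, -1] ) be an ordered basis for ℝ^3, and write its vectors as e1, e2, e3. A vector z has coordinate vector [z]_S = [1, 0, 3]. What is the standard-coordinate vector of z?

The coordinates say z = e1 + 0·e2 + 3e3; adding the scaled basis vectors gives [4, -9, -1].

[4, -9, -1]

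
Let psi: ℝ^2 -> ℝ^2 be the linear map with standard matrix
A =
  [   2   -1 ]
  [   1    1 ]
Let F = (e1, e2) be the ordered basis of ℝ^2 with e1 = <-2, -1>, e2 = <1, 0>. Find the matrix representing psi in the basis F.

[[3, -1], [3, 0]]

Let P have columns e1, e2. Then [psi]_F = P^(-1) A P.
Here det P = 1, so P^(-1) is integer; computing A P first and then P^(-1)(A P) gives [[3, -1], [3, 0]].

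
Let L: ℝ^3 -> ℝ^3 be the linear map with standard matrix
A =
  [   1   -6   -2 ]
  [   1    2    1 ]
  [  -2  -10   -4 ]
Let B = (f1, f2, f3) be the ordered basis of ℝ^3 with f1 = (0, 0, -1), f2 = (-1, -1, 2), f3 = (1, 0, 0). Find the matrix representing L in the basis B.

The j-th column of [L]_B is [L(fj)]_B.
L(f1) = A f1 = (2, -1, 4) = -2f1 + f2 + 3f3, so column 1 is (-2, 1, 3).
Repeating for f2, f3 and assembling the columns gives [[-2, -2, 0], [1, 1, -1], [3, 2, 0]].

[[-2, -2, 0], [1, 1, -1], [3, 2, 0]]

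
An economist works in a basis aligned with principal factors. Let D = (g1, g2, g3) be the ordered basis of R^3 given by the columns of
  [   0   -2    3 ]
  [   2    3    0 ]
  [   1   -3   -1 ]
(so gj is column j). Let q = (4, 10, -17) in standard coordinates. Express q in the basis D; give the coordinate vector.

Write q = c_1 g1 + ... + c_3 g3 and solve for the c_i.
Gaussian elimination on [M | q] yields c = (-1, 4, 4).
Check: -g1 + 4g2 + 4g3 = (4, 10, -17).

(-1, 4, 4)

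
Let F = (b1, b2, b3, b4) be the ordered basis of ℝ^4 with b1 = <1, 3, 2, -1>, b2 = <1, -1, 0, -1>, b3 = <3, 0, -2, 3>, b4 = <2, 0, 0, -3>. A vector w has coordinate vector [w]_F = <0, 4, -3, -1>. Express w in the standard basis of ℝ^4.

w = M [w]_F, where M has columns b1, ..., b4.
Carrying out the matrix-vector product, w = <-7, -4, 6, -10>.

<-7, -4, 6, -10>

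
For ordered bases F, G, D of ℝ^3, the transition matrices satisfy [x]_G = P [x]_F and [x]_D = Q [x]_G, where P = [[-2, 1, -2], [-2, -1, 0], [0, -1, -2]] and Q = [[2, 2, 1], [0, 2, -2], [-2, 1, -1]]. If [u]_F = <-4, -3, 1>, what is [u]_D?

Apply P to get G-coordinates <3, 11, 1>, then Q to get D-coordinates.
The result is [u]_D = <29, 20, 4>.

<29, 20, 4>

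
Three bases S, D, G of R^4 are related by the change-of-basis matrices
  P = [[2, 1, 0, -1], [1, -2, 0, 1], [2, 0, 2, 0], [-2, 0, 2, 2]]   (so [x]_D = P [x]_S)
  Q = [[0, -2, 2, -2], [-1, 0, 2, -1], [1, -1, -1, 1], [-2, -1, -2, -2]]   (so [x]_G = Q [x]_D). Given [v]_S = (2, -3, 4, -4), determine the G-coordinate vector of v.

(24, 23, -15, -30)

Composing the changes, [v]_G = Q P [v]_S.
Q P = [[6, 4, 0, -6], [4, -1, 2, -1], [-3, 3, 0, 0], [-5, 0, -8, -3]]; applying this to (2, -3, 4, -4) gives (24, 23, -15, -30).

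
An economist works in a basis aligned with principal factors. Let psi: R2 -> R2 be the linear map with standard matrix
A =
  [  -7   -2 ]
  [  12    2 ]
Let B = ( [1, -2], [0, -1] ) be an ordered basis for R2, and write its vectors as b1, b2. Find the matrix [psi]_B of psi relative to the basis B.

[[-3, 2], [-2, -2]]

The j-th column of [psi]_B is [psi(bj)]_B.
psi(b1) = A b1 = [-3, 8] = -3b1 - 2b2, so column 1 is [-3, -2].
Repeating for b2 and assembling the columns gives [[-3, 2], [-2, -2]].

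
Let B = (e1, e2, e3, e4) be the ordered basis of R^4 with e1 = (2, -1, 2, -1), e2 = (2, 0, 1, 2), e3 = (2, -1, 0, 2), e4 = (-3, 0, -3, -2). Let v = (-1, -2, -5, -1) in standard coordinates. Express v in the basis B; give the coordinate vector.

Write v = c_1 e1 + ... + c_4 e4 and solve for the c_i.
Row-reducing the augmented matrix [M | v] gives c = (1, 2, 1, 3).
Check: e1 + 2e2 + e3 + 3e4 = (-1, -2, -5, -1).

(1, 2, 1, 3)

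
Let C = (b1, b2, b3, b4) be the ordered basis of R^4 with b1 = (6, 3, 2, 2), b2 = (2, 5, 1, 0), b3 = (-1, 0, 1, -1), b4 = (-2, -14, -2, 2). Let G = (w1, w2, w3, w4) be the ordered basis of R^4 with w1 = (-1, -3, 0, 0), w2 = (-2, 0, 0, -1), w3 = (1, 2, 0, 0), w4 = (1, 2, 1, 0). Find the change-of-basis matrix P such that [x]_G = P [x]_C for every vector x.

Take x = bj: its C-coordinates are the j-th standard unit vector, so P e_j — column j of P — equals [bj]_G.
b1 = w1 - 2w2 + w3 + 2w4, giving column 1 = (1, -2, 1, 2); repeating for each j gives P = [[1, -1, 2, 2], [-2, 0, 1, -2], [1, 0, 2, -2], [2, 1, 1, -2]].

[[1, -1, 2, 2], [-2, 0, 1, -2], [1, 0, 2, -2], [2, 1, 1, -2]]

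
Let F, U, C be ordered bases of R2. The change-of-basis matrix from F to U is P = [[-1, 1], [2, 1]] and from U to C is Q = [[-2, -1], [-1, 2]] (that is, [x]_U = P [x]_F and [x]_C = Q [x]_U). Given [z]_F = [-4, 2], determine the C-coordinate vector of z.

Composing the changes, [z]_C = Q P [z]_F.
Q P = [[0, -3], [5, 1]]; applying this to [-4, 2] gives [-6, -18].

[-6, -18]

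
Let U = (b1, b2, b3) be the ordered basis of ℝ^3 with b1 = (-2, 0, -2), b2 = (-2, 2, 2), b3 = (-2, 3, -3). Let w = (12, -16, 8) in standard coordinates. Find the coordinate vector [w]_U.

[w]_U is the unique c with M c = w, where M has columns b1, ..., b3.
Row-reducing the augmented matrix [M | w] gives c = (0, -2, -4).
Check: 0·b1 - 2b2 - 4b3 = (12, -16, 8).

(0, -2, -4)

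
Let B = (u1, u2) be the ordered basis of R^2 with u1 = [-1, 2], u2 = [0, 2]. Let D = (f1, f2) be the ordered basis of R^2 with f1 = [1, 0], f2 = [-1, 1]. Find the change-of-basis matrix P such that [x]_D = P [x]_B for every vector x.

[[1, 2], [2, 2]]

Column j of P is [uj]_D, since P maps B-coordinates to D-coordinates.
Expressing u1 in D: u1 = f1 + 2f2, so column 1 of P is [1, 2].
Doing the same for each uj gives P = [[1, 2], [2, 2]].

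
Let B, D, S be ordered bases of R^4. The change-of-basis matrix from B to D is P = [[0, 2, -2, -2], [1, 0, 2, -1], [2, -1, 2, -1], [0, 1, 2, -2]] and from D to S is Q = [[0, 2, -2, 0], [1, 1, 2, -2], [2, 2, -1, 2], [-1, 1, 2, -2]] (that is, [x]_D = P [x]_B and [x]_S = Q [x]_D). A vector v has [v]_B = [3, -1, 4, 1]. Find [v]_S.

[-8, 16, -8, 40]

First [v]_D = P [v]_B = [-12, 10, 14, 5].
Then [v]_S = Q [v]_D = [-8, 16, -8, 40].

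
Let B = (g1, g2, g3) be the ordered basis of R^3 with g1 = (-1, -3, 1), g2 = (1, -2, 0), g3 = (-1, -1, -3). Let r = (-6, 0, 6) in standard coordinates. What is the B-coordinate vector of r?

[r]_B is the unique c with M c = r, where M has columns g1, ..., g3.
Row-reducing the augmented matrix [M | r] gives c = (3, -4, -1).
Check: 3g1 - 4g2 - g3 = (-6, 0, 6).

(3, -4, -1)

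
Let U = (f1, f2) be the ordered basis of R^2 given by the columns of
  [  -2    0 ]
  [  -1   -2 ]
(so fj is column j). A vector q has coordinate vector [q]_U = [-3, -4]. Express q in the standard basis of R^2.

The coordinates say q = -3f1 - 4f2; adding the scaled basis vectors gives [6, 11].

[6, 11]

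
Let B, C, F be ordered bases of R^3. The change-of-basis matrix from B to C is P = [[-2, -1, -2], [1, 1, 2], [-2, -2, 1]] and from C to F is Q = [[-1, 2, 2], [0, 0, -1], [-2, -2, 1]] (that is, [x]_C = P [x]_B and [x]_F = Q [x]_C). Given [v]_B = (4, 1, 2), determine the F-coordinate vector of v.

Apply P to get C-coordinates (-13, 9, -8), then Q to get F-coordinates.
The result is [v]_F = (15, 8, 0).

(15, 8, 0)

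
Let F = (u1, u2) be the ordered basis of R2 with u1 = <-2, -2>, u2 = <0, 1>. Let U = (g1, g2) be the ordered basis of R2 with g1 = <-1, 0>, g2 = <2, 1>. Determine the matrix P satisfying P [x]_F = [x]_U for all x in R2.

[[-2, 2], [-2, 1]]

Column j of P is [uj]_U, since P maps F-coordinates to U-coordinates.
Expressing u1 in U: u1 = -2g1 - 2g2, so column 1 of P is <-2, -2>.
Doing the same for each uj gives P = [[-2, 2], [-2, 1]].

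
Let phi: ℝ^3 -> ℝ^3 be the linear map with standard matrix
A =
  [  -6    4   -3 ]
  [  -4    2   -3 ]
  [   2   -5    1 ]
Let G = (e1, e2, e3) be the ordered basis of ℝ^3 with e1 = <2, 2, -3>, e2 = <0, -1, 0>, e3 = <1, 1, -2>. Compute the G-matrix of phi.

[[1, -3, 3], [0, -2, 0], [3, 2, -2]]

With P the matrix whose columns are e1, ..., e3, [phi]_G = P^(-1) A P.
Column by column: phi(e1) = A e1 = <5, 5, -9>; its G-coordinates <1, 0, 3> give column 1.
Continuing for each basis vector yields [phi]_G = [[1, -3, 3], [0, -2, 0], [3, 2, -2]].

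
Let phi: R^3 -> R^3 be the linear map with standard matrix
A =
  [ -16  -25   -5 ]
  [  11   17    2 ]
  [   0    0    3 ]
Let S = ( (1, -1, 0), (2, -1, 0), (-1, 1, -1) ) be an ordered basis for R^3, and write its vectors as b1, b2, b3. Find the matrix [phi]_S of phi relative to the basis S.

[[3, -3, -1], [3, -2, 0], [0, 0, 3]]

Let P have columns b1, ..., b3. Then [phi]_S = P^(-1) A P.
Here det P = -1, so P^(-1) is integer; computing A P first and then P^(-1)(A P) gives [[3, -3, -1], [3, -2, 0], [0, 0, 3]].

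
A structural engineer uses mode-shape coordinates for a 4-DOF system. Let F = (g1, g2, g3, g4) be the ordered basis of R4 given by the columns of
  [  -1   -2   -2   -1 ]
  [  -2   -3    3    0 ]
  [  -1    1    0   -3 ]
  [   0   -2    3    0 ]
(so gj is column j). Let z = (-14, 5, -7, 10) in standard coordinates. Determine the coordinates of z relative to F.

(2, 1, 4, 2)

Write z = c_1 g1 + ... + c_4 g4 and solve for the c_i.
Row-reducing the augmented matrix [M | z] gives c = (2, 1, 4, 2).
Check: 2g1 + g2 + 4g3 + 2g4 = (-14, 5, -7, 10).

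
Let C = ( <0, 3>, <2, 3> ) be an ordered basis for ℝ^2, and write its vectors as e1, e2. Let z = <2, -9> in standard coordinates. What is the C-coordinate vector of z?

[z]_C is the unique c with M c = z, where M has columns e1, e2.
System: 0c_1 + 2c_2 = 2, 3c_1 + 3c_2 = -9; solving gives c_1 = -4, c_2 = 1.
Check: -4e1 + e2 = <2, -9>.

<-4, 1>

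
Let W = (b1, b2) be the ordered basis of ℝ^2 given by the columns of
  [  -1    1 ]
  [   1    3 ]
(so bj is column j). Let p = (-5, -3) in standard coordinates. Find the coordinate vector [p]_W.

We seek scalars with c_1 b1 + c_2 b2 = p; equivalently solve M c = p where the columns of M are b1, b2.
System: -c_1 + c_2 = -5, c_1 + 3c_2 = -3; solving gives c_1 = 3, c_2 = -2.
Check: 3b1 - 2b2 = (-5, -3).

(3, -2)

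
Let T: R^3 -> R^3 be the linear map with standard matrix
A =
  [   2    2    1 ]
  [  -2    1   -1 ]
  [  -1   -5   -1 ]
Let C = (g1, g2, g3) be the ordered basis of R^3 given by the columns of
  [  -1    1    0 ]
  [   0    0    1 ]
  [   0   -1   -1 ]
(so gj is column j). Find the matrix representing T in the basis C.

[[-1, 0, 1], [-3, 1, 2], [2, -1, 2]]

With P the matrix whose columns are g1, ..., g3, [T]_C = P^(-1) A P.
Column by column: T(g1) = A g1 = <-2, 2, 1>; its C-coordinates <-1, -3, 2> give column 1.
Continuing for each basis vector yields [T]_C = [[-1, 0, 1], [-3, 1, 2], [2, -1, 2]].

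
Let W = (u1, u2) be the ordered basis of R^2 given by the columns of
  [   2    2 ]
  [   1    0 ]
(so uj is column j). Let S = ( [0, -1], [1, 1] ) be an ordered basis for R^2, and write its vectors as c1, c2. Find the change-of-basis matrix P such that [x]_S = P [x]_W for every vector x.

[[1, 2], [2, 2]]

Let M have columns uj and N have columns cj. Then for every x, N [x]_S = x = M [x]_W, so P = N^(-1) M.
Since det N = 1, N^(-1) has integer entries; multiplying gives P = [[1, 2], [2, 2]].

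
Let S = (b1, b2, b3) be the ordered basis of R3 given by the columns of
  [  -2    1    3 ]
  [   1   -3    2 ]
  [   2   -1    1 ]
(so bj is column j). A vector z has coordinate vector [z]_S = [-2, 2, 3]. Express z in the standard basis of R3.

The coordinates say z = -2b1 + 2b2 + 3b3; adding the scaled basis vectors gives [15, -2, -3].

[15, -2, -3]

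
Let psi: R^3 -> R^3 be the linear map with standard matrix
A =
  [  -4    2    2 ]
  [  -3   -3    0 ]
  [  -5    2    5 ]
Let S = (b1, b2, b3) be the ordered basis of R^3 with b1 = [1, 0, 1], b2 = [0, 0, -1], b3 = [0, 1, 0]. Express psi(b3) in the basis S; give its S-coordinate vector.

[2, 0, -3]

Column 3 of [psi]_S is the S-coordinate vector of psi(b3).
In standard coordinates psi(b3) = A b3 = [2, -3, 2].
Converting to S: [2, -3, 2] = 2b1 + 0·b2 - 3b3, so the coordinate vector is [2, 0, -3].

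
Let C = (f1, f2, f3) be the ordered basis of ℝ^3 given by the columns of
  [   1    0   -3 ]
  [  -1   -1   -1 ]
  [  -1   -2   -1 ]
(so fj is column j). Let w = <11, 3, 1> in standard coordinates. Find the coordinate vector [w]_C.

[w]_C is the unique c with M c = w, where M has columns f1, ..., f3.
Row-reducing the augmented matrix [M | w] gives c = (-1, 2, -4).
Check: -f1 + 2f2 - 4f3 = <11, 3, 1>.

<-1, 2, -4>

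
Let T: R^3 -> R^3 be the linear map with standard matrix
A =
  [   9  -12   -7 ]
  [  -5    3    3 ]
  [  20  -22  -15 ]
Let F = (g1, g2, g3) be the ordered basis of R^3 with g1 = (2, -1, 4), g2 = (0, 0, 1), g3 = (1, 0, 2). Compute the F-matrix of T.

[[1, -3, -1], [-2, -1, 0], [0, -1, -3]]

The j-th column of [T]_F is [T(gj)]_F.
T(g1) = A g1 = (2, -1, 2) = g1 - 2g2 + 0·g3, so column 1 is (1, -2, 0).
Repeating for g2, g3 and assembling the columns gives [[1, -3, -1], [-2, -1, 0], [0, -1, -3]].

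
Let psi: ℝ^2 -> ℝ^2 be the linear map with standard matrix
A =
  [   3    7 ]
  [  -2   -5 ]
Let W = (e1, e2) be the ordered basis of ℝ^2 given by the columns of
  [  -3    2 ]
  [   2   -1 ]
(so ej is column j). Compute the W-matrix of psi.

[[-3, 1], [-2, 1]]

With P the matrix whose columns are e1, e2, [psi]_W = P^(-1) A P.
Column by column: psi(e1) = A e1 = [5, -4]; its W-coordinates [-3, -2] give column 1.
Continuing for each basis vector yields [psi]_W = [[-3, 1], [-2, 1]].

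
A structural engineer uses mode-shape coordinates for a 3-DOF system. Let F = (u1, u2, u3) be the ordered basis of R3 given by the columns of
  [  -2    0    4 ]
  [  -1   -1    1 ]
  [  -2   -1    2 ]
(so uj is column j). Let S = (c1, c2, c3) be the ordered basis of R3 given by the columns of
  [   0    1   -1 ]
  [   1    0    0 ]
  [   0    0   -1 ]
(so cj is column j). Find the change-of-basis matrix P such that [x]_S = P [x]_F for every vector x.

[[-1, -1, 1], [0, 1, 2], [2, 1, -2]]

Column j of P is [uj]_S, since P maps F-coordinates to S-coordinates.
Expressing u1 in S: u1 = -c1 + 0·c2 + 2c3, so column 1 of P is [-1, 0, 2].
Doing the same for each uj gives P = [[-1, -1, 1], [0, 1, 2], [2, 1, -2]].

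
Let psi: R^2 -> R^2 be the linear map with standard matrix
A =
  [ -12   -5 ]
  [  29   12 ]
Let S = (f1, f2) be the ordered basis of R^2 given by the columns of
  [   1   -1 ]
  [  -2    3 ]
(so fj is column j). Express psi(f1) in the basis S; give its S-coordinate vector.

<-1, 1>

Compute psi(f1) = A f1 = <-2, 5> in standard coordinates.
Then write this in S-coordinates: solve for y in y_1 f1 + y_2 f2 = <-2, 5>.
This gives y = <-1, 1>, which is column 1 of [psi]_S.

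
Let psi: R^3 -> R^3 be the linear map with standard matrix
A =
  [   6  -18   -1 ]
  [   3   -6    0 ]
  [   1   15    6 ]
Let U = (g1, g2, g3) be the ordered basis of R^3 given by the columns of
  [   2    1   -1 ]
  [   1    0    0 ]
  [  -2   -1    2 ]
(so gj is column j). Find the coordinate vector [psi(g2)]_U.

Column 2 of [psi]_U is the U-coordinate vector of psi(g2).
In standard coordinates psi(g2) = A g2 = <7, 3, -5>.
Converting to U: <7, 3, -5> = 3g1 + 3g2 + 2g3, so the coordinate vector is <3, 3, 2>.

<3, 3, 2>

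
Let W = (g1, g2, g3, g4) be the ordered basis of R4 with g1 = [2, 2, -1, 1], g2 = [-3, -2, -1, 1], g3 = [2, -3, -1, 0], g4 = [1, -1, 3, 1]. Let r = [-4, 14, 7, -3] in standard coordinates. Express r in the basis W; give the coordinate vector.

We seek scalars with c_1 g1 + ... + c_4 g4 = r; equivalently solve M c = r where the columns of M are g1, ..., g4.
Gaussian elimination on [M | r] yields c = (-1, -2, -4, 0).
Check: -g1 - 2g2 - 4g3 + 0·g4 = [-4, 14, 7, -3].

[-1, -2, -4, 0]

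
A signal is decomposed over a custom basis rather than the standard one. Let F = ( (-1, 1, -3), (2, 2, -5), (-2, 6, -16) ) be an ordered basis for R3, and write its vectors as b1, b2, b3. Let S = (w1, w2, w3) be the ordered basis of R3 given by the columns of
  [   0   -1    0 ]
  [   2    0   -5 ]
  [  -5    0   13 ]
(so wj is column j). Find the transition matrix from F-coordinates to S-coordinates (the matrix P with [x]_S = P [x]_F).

Take x = bj: its F-coordinates are the j-th standard unit vector, so P e_j — column j of P — equals [bj]_S.
b1 = -2w1 + w2 - w3, giving column 1 = (-2, 1, -1); repeating for each j gives P = [[-2, 1, -2], [1, -2, 2], [-1, 0, -2]].

[[-2, 1, -2], [1, -2, 2], [-1, 0, -2]]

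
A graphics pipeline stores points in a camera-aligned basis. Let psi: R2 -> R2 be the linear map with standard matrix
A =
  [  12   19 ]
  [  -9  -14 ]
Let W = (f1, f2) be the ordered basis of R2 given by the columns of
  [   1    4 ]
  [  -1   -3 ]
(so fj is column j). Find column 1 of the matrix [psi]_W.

(1, -2)

Compute psi(f1) = A f1 = (-7, 5) in standard coordinates.
Then write this in W-coordinates: solve for y in y_1 f1 + y_2 f2 = (-7, 5).
This gives y = (1, -2), which is column 1 of [psi]_W.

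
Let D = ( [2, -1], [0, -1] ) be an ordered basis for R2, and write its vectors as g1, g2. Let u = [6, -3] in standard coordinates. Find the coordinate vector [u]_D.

[3, 0]

Write u = c_1 g1 + c_2 g2 and solve for the c_i.
System: 2c_1 + 0c_2 = 6, -c_1 - c_2 = -3; solving gives c_1 = 3, c_2 = 0.
Check: 3g1 + 0·g2 = [6, -3].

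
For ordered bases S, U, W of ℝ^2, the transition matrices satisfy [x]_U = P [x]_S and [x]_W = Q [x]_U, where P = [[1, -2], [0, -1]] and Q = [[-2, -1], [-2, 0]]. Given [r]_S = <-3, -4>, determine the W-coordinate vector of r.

Composing the changes, [r]_W = Q P [r]_S.
Q P = [[-2, 5], [-2, 4]]; applying this to <-3, -4> gives <-14, -10>.

<-14, -10>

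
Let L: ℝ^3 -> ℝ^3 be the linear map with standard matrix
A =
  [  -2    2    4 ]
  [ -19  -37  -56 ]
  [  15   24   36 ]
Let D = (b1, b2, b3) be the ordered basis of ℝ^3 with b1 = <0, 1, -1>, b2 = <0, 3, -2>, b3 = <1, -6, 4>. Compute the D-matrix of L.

[[-2, -2, -3], [3, -3, -2], [-2, -2, 2]]

With P the matrix whose columns are b1, ..., b3, [L]_D = P^(-1) A P.
Column by column: L(b1) = A b1 = <-2, 19, -12>; its D-coordinates <-2, 3, -2> give column 1.
Continuing for each basis vector yields [L]_D = [[-2, -2, -3], [3, -3, -2], [-2, -2, 2]].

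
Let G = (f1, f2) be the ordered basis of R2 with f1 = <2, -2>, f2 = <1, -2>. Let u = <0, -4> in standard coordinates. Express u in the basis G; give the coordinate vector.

Write u = c_1 f1 + c_2 f2 and solve for the c_i.
System: 2c_1 + c_2 = 0, -2c_1 - 2c_2 = -4; solving gives c_1 = -2, c_2 = 4.
Check: -2f1 + 4f2 = <0, -4>.

<-2, 4>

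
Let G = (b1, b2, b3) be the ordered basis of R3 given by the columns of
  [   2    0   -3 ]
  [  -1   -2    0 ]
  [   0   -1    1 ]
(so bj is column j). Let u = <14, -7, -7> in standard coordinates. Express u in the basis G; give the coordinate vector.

[u]_G is the unique c with M c = u, where M has columns b1, ..., b3.
Solving this 3x3 system gives c = (1, 3, -4).
Check: b1 + 3b2 - 4b3 = <14, -7, -7>.

<1, 3, -4>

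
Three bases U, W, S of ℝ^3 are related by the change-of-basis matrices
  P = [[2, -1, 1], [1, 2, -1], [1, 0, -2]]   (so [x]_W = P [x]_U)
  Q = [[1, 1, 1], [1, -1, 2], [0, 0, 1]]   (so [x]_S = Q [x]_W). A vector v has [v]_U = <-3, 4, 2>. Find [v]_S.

<-12, -25, -7>

Composing the changes, [v]_S = Q P [v]_U.
Q P = [[4, 1, -2], [3, -3, -2], [1, 0, -2]]; applying this to <-3, 4, 2> gives <-12, -25, -7>.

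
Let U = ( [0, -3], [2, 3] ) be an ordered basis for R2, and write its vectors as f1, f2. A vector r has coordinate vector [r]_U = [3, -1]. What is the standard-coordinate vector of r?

By definition r = 3f1 - f2.
Summing componentwise gives [-2, -12].

[-2, -12]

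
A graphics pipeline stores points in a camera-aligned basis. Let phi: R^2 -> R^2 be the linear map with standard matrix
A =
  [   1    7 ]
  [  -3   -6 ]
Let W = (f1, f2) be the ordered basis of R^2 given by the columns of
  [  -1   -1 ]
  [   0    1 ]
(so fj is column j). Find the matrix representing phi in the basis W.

[[-2, -3], [3, -3]]

With P the matrix whose columns are f1, f2, [phi]_W = P^(-1) A P.
Column by column: phi(f1) = A f1 = <-1, 3>; its W-coordinates <-2, 3> give column 1.
Continuing for each basis vector yields [phi]_W = [[-2, -3], [3, -3]].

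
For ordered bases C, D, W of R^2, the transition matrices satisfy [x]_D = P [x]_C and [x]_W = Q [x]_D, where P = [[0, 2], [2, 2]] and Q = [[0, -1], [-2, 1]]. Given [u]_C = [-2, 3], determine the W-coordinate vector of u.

Composing the changes, [u]_W = Q P [u]_C.
Q P = [[-2, -2], [2, -2]]; applying this to [-2, 3] gives [-2, -10].

[-2, -10]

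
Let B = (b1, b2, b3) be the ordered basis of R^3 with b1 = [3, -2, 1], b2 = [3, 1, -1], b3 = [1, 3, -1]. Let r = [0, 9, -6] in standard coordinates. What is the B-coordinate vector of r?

Write r = c_1 b1 + ... + c_3 b3 and solve for the c_i.
Gaussian elimination on [M | r] yields c = (-3, 3, 0).
Check: -3b1 + 3b2 + 0·b3 = [0, 9, -6].

[-3, 3, 0]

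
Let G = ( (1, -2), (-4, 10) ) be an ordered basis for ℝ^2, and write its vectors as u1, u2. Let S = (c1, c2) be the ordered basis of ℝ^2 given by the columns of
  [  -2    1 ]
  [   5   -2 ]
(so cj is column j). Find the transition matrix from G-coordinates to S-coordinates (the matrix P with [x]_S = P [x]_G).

Take x = uj: its G-coordinates are the j-th standard unit vector, so P e_j — column j of P — equals [uj]_S.
u1 = 0·c1 + c2, giving column 1 = (0, 1); repeating for each j gives P = [[0, 2], [1, 0]].

[[0, 2], [1, 0]]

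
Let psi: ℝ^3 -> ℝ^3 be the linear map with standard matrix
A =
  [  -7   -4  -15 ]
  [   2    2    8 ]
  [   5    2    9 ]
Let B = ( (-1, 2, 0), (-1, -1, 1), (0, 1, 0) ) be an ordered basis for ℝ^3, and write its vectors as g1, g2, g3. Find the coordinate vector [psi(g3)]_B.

(2, 2, 0)

Column 3 of [psi]_B is the B-coordinate vector of psi(g3).
In standard coordinates psi(g3) = A g3 = (-4, 2, 2).
Converting to B: (-4, 2, 2) = 2g1 + 2g2 + 0·g3, so the coordinate vector is (2, 2, 0).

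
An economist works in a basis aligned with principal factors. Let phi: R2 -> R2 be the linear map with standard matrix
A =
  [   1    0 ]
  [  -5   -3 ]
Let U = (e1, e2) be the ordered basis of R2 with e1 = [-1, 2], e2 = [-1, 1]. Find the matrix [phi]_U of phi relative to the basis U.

With P the matrix whose columns are e1, e2, [phi]_U = P^(-1) A P.
Column by column: phi(e1) = A e1 = [-1, -1]; its U-coordinates [-2, 3] give column 1.
Continuing for each basis vector yields [phi]_U = [[-2, 1], [3, 0]].

[[-2, 1], [3, 0]]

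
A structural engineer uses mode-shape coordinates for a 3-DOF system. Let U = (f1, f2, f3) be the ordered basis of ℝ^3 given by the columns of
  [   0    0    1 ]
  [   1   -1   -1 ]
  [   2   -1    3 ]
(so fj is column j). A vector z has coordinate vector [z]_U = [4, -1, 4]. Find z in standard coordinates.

The coordinates say z = 4f1 - f2 + 4f3; adding the scaled basis vectors gives [4, 1, 21].

[4, 1, 21]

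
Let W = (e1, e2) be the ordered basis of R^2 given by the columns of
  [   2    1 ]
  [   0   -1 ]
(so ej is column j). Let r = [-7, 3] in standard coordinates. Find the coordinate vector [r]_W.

[-2, -3]

Write r = c_1 e1 + c_2 e2 and solve for the c_i.
System: 2c_1 + c_2 = -7, 0c_1 - c_2 = 3; solving gives c_1 = -2, c_2 = -3.
Check: -2e1 - 3e2 = [-7, 3].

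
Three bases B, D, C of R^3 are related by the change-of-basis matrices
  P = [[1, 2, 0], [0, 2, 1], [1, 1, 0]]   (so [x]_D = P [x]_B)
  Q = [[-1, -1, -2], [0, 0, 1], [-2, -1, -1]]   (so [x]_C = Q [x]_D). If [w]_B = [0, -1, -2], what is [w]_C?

[8, -1, 9]

Composing the changes, [w]_C = Q P [w]_B.
Q P = [[-3, -6, -1], [1, 1, 0], [-3, -7, -1]]; applying this to [0, -1, -2] gives [8, -1, 9].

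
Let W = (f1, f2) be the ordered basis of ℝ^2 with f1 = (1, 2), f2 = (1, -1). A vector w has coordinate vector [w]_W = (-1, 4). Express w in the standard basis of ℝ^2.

The coordinates say w = -f1 + 4f2; adding the scaled basis vectors gives (3, -6).

(3, -6)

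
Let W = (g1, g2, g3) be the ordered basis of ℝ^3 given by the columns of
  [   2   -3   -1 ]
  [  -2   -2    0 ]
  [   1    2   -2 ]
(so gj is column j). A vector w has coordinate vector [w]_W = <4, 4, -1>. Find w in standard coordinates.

<-3, -16, 14>

w = M [w]_W, where M has columns g1, ..., g3.
Carrying out the matrix-vector product, w = <-3, -16, 14>.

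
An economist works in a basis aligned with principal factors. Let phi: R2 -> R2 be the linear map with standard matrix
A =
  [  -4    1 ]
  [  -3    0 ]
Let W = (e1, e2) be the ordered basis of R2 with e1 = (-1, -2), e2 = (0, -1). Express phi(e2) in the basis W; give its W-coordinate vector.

(1, -2)

Compute phi(e2) = A e2 = (-1, 0) in standard coordinates.
Then write this in W-coordinates: solve for y in y_1 e1 + y_2 e2 = (-1, 0).
This gives y = (1, -2), which is column 2 of [phi]_W.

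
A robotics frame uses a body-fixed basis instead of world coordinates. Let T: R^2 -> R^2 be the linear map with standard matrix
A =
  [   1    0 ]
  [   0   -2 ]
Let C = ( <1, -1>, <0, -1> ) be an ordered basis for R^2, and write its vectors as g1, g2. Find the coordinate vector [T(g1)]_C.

Compute T(g1) = A g1 = <1, 2> in standard coordinates.
Then write this in C-coordinates: solve for y in y_1 g1 + y_2 g2 = <1, 2>.
This gives y = <1, -3>, which is column 1 of [T]_C.

<1, -3>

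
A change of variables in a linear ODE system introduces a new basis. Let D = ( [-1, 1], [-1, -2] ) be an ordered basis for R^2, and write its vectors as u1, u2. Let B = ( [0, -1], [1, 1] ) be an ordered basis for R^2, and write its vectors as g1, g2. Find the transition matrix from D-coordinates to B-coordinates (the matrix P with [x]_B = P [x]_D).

Let M have columns uj and N have columns gj. Then for every x, N [x]_B = x = M [x]_D, so P = N^(-1) M.
Since det N = 1, N^(-1) has integer entries; multiplying gives P = [[-2, 1], [-1, -1]].

[[-2, 1], [-1, -1]]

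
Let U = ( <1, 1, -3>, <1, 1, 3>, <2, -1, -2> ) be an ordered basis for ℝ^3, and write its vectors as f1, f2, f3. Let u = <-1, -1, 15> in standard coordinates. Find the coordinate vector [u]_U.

<-3, 2, 0>

[u]_U is the unique c with M c = u, where M has columns f1, ..., f3.
Row-reducing the augmented matrix [M | u] gives c = (-3, 2, 0).
Check: -3f1 + 2f2 + 0·f3 = <-1, -1, 15>.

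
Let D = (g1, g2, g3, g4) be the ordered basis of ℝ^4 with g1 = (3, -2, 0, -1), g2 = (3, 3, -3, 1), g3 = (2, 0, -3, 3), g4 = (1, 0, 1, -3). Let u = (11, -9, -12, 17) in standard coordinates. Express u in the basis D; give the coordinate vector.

(3, -1, 4, -3)

We seek scalars with c_1 g1 + ... + c_4 g4 = u; equivalently solve M c = u where the columns of M are g1, ..., g4.
Solving this 4x4 system gives c = (3, -1, 4, -3).
Check: 3g1 - g2 + 4g3 - 3g4 = (11, -9, -12, 17).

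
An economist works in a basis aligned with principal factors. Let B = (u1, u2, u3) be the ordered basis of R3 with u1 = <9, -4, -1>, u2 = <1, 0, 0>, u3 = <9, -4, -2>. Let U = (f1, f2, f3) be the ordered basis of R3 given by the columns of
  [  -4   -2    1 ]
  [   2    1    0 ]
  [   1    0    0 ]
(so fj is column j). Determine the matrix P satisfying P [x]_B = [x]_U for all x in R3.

Let M have columns uj and N have columns fj. Then for every x, N [x]_U = x = M [x]_B, so P = N^(-1) M.
Since det N = -1, N^(-1) has integer entries; multiplying gives P = [[-1, 0, -2], [-2, 0, 0], [1, 1, 1]].

[[-1, 0, -2], [-2, 0, 0], [1, 1, 1]]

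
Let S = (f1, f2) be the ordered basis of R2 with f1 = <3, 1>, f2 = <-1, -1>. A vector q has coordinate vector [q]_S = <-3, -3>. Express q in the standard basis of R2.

q = M [q]_S, where M has columns f1, f2.
Carrying out the matrix-vector product, q = <-6, 0>.

<-6, 0>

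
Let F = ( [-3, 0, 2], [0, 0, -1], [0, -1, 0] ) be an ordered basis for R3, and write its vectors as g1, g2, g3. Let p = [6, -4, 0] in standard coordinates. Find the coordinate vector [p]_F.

We seek scalars with c_1 g1 + ... + c_3 g3 = p; equivalently solve M c = p where the columns of M are g1, ..., g3.
Solving this 3x3 system gives c = (-2, -4, 4).
Check: -2g1 - 4g2 + 4g3 = [6, -4, 0].

[-2, -4, 4]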